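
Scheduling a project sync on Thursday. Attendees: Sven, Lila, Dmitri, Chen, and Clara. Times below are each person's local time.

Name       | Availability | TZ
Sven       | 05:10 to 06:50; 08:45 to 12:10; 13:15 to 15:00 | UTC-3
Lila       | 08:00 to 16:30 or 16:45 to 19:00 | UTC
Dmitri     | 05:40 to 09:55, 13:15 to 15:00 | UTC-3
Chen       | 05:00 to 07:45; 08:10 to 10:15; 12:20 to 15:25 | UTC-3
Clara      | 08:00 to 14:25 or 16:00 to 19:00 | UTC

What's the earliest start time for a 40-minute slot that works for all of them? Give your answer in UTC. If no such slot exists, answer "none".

08:40

Sven in UTC: 08:10-09:50, 11:45-15:10, 16:15-18:00 (add 3h to convert from UTC-3).
Lila in UTC: 08:00-16:30, 16:45-19:00.
Dmitri in UTC: 08:40-12:55, 16:15-18:00 (add 3h to convert from UTC-3).
Chen in UTC: 08:00-10:45, 11:10-13:15, 15:20-18:25 (add 3h to convert from UTC-3).
Clara in UTC: 08:00-14:25, 16:00-19:00.
Sven ∩ Lila: 08:10-09:50, 11:45-15:10, 16:15-16:30, 16:45-18:00.
Sven ∩ Lila ∩ Dmitri: 08:40-09:50, 11:45-12:55, 16:15-16:30, 16:45-18:00.
Sven ∩ Lila ∩ Dmitri ∩ Chen: 08:40-09:50, 11:45-12:55, 16:15-16:30, 16:45-18:00.
Sven ∩ Lila ∩ Dmitri ∩ Chen ∩ Clara: 08:40-09:50, 11:45-12:55, 16:15-16:30, 16:45-18:00.
The first common window of at least 40 minutes is 08:40-09:50, so the earliest start is 08:40.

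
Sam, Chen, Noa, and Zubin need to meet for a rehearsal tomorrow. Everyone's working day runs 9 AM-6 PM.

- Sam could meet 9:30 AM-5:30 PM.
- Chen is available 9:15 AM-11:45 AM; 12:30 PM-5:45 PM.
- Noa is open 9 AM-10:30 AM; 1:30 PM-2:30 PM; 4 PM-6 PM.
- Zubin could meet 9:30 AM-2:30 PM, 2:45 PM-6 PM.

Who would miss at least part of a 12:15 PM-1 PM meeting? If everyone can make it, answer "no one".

Chen, Noa

Sam: free for 12:15-13:00. Chen: not fully free for 12:15-13:00. Noa: not fully free for 12:15-13:00. Zubin: free for 12:15-13:00.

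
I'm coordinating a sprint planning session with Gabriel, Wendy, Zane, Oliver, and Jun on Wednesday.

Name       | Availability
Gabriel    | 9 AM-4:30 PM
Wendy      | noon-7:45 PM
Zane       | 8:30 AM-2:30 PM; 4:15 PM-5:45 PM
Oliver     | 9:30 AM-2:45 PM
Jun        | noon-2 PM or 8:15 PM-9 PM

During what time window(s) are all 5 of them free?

12:00-14:00

Gabriel ∩ Wendy: 12:00-16:30.
Gabriel ∩ Wendy ∩ Zane: 12:00-14:30, 16:15-16:30.
Gabriel ∩ Wendy ∩ Zane ∩ Oliver: 12:00-14:30.
Gabriel ∩ Wendy ∩ Zane ∩ Oliver ∩ Jun: 12:00-14:00.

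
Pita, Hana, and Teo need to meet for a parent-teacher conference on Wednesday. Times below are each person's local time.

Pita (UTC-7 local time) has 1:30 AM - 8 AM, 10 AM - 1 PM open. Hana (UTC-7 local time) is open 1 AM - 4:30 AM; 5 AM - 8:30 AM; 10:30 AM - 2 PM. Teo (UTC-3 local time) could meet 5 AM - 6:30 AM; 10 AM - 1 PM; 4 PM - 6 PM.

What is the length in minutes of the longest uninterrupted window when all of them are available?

120

Pita in UTC: 08:30-15:00, 17:00-20:00 (add 7h to convert from UTC-7).
Hana in UTC: 08:00-11:30, 12:00-15:30, 17:30-21:00 (add 7h to convert from UTC-7).
Teo in UTC: 08:00-09:30, 13:00-16:00, 19:00-21:00 (add 3h to convert from UTC-3).
Pita ∩ Hana: 08:30-11:30, 12:00-15:00, 17:30-20:00.
Pita ∩ Hana ∩ Teo: 08:30-09:30, 13:00-15:00, 19:00-20:00.
Those are the intersection windows.
The longest is 13:00-15:00 at 120 minutes.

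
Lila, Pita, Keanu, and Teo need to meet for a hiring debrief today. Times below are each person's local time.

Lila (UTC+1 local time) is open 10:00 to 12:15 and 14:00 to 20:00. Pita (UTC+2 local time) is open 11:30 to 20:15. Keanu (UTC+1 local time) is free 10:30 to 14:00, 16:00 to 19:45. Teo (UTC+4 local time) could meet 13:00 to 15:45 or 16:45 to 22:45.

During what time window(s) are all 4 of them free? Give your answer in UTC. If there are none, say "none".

09:30-11:15, 15:00-18:15

Lila in UTC: 09:00-11:15, 13:00-19:00 (subtract 1h to convert from UTC+1).
Pita in UTC: 09:30-18:15 (subtract 2h to convert from UTC+2).
Keanu in UTC: 09:30-13:00, 15:00-18:45 (subtract 1h to convert from UTC+1).
Teo in UTC: 09:00-11:45, 12:45-18:45 (subtract 4h to convert from UTC+4).
Lila ∩ Pita: 09:30-11:15, 13:00-18:15.
Lila ∩ Pita ∩ Keanu: 09:30-11:15, 15:00-18:15.
Lila ∩ Pita ∩ Keanu ∩ Teo: 09:30-11:15, 15:00-18:15.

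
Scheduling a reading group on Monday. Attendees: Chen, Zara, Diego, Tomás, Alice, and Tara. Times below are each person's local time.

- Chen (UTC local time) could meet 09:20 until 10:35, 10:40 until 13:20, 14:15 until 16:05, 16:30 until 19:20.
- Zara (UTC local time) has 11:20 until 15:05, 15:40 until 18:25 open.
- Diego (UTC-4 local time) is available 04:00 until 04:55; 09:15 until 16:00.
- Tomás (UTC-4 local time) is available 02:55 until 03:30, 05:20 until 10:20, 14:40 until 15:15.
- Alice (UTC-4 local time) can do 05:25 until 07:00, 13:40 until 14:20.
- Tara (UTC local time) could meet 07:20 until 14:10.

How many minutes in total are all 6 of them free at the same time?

0

Chen in UTC: 09:20-10:35, 10:40-13:20, 14:15-16:05, 16:30-19:20.
Zara in UTC: 11:20-15:05, 15:40-18:25.
Diego in UTC: 08:00-08:55, 13:15-20:00 (add 4h to convert from UTC-4).
Tomás in UTC: 06:55-07:30, 09:20-14:20, 18:40-19:15 (add 4h to convert from UTC-4).
Alice in UTC: 09:25-11:00, 17:40-18:20 (add 4h to convert from UTC-4).
Tara in UTC: 07:20-14:10.
Chen ∩ Zara: 11:20-13:20, 14:15-15:05, 15:40-16:05, 16:30-18:25.
Chen ∩ Zara ∩ Diego: 13:15-13:20, 14:15-15:05, 15:40-16:05, 16:30-18:25.
Chen ∩ Zara ∩ Diego ∩ Tomás: 13:15-13:20, 14:15-14:20.
Chen ∩ Zara ∩ Diego ∩ Tomás ∩ Alice: ∅.
Chen ∩ Zara ∩ Diego ∩ Tomás ∩ Alice ∩ Tara: ∅.
There is no time when everyone is free.
There is no common window, so the total is 0 minutes.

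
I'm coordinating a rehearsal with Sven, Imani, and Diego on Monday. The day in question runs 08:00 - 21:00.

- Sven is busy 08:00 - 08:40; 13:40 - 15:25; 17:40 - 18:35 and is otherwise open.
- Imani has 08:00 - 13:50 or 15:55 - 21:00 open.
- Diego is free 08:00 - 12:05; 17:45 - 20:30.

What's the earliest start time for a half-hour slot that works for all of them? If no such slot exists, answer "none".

Sven free: 08:40-13:40, 15:25-17:40, 18:35-21:00 (invert busy blocks within the working day).
Imani free: 08:00-13:50, 15:55-21:00.
Diego free: 08:00-12:05, 17:45-20:30.
Sven ∩ Imani: 08:40-13:40, 15:55-17:40, 18:35-21:00.
Sven ∩ Imani ∩ Diego: 08:40-12:05, 18:35-20:30.
The first common window of at least 30 minutes is 08:40-12:05, so the earliest start is 08:40.

08:40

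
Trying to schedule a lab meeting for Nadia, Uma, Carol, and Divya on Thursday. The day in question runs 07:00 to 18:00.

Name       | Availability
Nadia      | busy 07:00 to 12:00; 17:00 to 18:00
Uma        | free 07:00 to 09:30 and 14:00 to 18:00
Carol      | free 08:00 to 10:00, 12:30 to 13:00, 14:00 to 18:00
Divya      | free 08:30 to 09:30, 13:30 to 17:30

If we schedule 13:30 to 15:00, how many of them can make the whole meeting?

2

Nadia free: 12:00-17:00 (invert busy blocks within the working day).
Uma free: 07:00-09:30, 14:00-18:00.
Carol free: 08:00-10:00, 12:30-13:00, 14:00-18:00.
Divya free: 08:30-09:30, 13:30-17:30.
Nadia and Divya can make the full 13:30-15:00 slot — that's 2.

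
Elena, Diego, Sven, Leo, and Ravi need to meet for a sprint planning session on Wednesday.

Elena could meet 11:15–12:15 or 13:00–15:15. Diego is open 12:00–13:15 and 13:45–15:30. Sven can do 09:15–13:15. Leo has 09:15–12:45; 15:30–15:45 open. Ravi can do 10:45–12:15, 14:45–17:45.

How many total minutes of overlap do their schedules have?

Elena ∩ Diego: 12:00-12:15, 13:00-13:15, 13:45-15:15.
Elena ∩ Diego ∩ Sven: 12:00-12:15, 13:00-13:15.
Elena ∩ Diego ∩ Sven ∩ Leo: 12:00-12:15.
Elena ∩ Diego ∩ Sven ∩ Leo ∩ Ravi: 12:00-12:15.
That's a single block of 15 minutes.

15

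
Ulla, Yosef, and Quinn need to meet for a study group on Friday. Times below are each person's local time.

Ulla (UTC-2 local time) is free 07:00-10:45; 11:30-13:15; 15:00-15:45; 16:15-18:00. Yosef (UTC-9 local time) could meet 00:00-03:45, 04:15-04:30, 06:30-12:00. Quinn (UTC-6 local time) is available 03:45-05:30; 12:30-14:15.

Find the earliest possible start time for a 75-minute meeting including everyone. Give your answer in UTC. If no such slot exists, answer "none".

Ulla in UTC: 09:00-12:45, 13:30-15:15, 17:00-17:45, 18:15-20:00 (add 2h to convert from UTC-2).
Yosef in UTC: 09:00-12:45, 13:15-13:30, 15:30-21:00 (add 9h to convert from UTC-9).
Quinn in UTC: 09:45-11:30, 18:30-20:15 (add 6h to convert from UTC-6).
Ulla ∩ Yosef: 09:00-12:45, 17:00-17:45, 18:15-20:00.
Ulla ∩ Yosef ∩ Quinn: 09:45-11:30, 18:30-20:00.
The first common window of at least 75 minutes is 09:45-11:30, so the earliest start is 09:45.

09:45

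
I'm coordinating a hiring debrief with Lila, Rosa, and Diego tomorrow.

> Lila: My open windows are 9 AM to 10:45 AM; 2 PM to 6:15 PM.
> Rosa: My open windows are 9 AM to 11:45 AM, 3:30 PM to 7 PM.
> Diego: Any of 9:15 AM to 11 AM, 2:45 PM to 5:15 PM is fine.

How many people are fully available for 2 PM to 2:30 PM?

Lila can make the full 14:00-14:30 slot — that's 1.

1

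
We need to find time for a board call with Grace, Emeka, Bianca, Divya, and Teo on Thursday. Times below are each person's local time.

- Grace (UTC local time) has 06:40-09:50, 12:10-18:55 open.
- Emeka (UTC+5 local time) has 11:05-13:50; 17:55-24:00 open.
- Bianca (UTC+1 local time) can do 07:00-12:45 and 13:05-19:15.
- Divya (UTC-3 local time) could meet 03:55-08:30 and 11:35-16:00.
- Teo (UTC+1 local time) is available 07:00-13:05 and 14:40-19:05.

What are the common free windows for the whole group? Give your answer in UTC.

06:55-08:50, 14:35-18:05

Grace in UTC: 06:40-09:50, 12:10-18:55.
Emeka in UTC: 06:05-08:50, 12:55-19:00 (subtract 5h to convert from UTC+5).
Bianca in UTC: 06:00-11:45, 12:05-18:15 (subtract 1h to convert from UTC+1).
Divya in UTC: 06:55-11:30, 14:35-19:00 (add 3h to convert from UTC-3).
Teo in UTC: 06:00-12:05, 13:40-18:05 (subtract 1h to convert from UTC+1).
Grace ∩ Emeka: 06:40-08:50, 12:55-18:55.
Grace ∩ Emeka ∩ Bianca: 06:40-08:50, 12:55-18:15.
Grace ∩ Emeka ∩ Bianca ∩ Divya: 06:55-08:50, 14:35-18:15.
Grace ∩ Emeka ∩ Bianca ∩ Divya ∩ Teo: 06:55-08:50, 14:35-18:05.
So the common availability across everyone is 06:55-08:50, 14:35-18:05.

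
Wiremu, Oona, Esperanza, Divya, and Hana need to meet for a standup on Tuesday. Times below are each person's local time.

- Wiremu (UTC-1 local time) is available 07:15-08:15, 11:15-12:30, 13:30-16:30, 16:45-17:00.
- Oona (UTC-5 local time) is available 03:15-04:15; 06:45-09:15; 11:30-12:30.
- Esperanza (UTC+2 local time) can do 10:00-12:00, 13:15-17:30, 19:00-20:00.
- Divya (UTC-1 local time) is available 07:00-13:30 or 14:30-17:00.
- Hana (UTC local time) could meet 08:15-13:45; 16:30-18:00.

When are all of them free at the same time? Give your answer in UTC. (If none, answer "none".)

08:15-09:15, 12:15-13:30, 17:00-17:30

Wiremu in UTC: 08:15-09:15, 12:15-13:30, 14:30-17:30, 17:45-18:00 (add 1h to convert from UTC-1).
Oona in UTC: 08:15-09:15, 11:45-14:15, 16:30-17:30 (add 5h to convert from UTC-5).
Esperanza in UTC: 08:00-10:00, 11:15-15:30, 17:00-18:00 (subtract 2h to convert from UTC+2).
Divya in UTC: 08:00-14:30, 15:30-18:00 (add 1h to convert from UTC-1).
Hana in UTC: 08:15-13:45, 16:30-18:00.
Wiremu ∩ Oona: 08:15-09:15, 12:15-13:30, 16:30-17:30.
Wiremu ∩ Oona ∩ Esperanza: 08:15-09:15, 12:15-13:30, 17:00-17:30.
Wiremu ∩ Oona ∩ Esperanza ∩ Divya: 08:15-09:15, 12:15-13:30, 17:00-17:30.
Wiremu ∩ Oona ∩ Esperanza ∩ Divya ∩ Hana: 08:15-09:15, 12:15-13:30, 17:00-17:30.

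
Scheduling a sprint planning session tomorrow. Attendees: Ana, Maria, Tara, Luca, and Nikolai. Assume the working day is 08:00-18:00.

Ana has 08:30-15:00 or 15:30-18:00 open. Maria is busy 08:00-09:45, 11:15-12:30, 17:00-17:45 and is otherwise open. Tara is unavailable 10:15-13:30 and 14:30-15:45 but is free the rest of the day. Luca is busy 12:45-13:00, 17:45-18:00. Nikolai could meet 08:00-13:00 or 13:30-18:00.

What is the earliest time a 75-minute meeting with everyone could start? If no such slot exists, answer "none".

15:45

Ana free: 08:30-15:00, 15:30-18:00.
Maria free: 09:45-11:15, 12:30-17:00, 17:45-18:00 (invert busy blocks within the working day).
Tara free: 08:00-10:15, 13:30-14:30, 15:45-18:00 (invert busy blocks within the working day).
Luca free: 08:00-12:45, 13:00-17:45 (invert busy blocks within the working day).
Nikolai free: 08:00-13:00, 13:30-18:00.
Ana ∩ Maria: 09:45-11:15, 12:30-15:00, 15:30-17:00, 17:45-18:00.
Ana ∩ Maria ∩ Tara: 09:45-10:15, 13:30-14:30, 15:45-17:00, 17:45-18:00.
Ana ∩ Maria ∩ Tara ∩ Luca: 09:45-10:15, 13:30-14:30, 15:45-17:00.
Ana ∩ Maria ∩ Tara ∩ Luca ∩ Nikolai: 09:45-10:15, 13:30-14:30, 15:45-17:00.
The first common window of at least 75 minutes is 15:45-17:00, so the earliest start is 15:45.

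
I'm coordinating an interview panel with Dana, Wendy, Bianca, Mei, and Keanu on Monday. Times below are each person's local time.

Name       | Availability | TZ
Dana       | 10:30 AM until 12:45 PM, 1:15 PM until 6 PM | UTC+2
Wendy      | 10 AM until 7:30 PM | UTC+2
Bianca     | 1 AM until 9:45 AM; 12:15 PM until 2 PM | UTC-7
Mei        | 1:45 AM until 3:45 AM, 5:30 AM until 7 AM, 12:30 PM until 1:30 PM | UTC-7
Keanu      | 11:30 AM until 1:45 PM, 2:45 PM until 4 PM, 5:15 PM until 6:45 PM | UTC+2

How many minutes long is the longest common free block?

75

Dana in UTC: 08:30-10:45, 11:15-16:00 (subtract 2h to convert from UTC+2).
Wendy in UTC: 08:00-17:30 (subtract 2h to convert from UTC+2).
Bianca in UTC: 08:00-16:45, 19:15-21:00 (add 7h to convert from UTC-7).
Mei in UTC: 08:45-10:45, 12:30-14:00, 19:30-20:30 (add 7h to convert from UTC-7).
Keanu in UTC: 09:30-11:45, 12:45-14:00, 15:15-16:45 (subtract 2h to convert from UTC+2).
Dana ∩ Wendy: 08:30-10:45, 11:15-16:00.
Dana ∩ Wendy ∩ Bianca: 08:30-10:45, 11:15-16:00.
Dana ∩ Wendy ∩ Bianca ∩ Mei: 08:45-10:45, 12:30-14:00.
Dana ∩ Wendy ∩ Bianca ∩ Mei ∩ Keanu: 09:30-10:45, 12:45-14:00.
Those are the intersection windows.
The longest is 09:30-10:45 at 75 minutes.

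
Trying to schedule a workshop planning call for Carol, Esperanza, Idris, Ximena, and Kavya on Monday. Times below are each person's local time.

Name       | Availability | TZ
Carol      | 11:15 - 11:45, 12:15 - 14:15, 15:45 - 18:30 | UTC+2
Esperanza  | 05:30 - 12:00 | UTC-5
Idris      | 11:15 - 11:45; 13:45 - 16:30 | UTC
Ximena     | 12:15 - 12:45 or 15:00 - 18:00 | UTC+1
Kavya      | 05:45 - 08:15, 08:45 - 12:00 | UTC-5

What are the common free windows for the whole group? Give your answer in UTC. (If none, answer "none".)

Carol in UTC: 09:15-09:45, 10:15-12:15, 13:45-16:30 (subtract 2h to convert from UTC+2).
Esperanza in UTC: 10:30-17:00 (add 5h to convert from UTC-5).
Idris in UTC: 11:15-11:45, 13:45-16:30.
Ximena in UTC: 11:15-11:45, 14:00-17:00 (subtract 1h to convert from UTC+1).
Kavya in UTC: 10:45-13:15, 13:45-17:00 (add 5h to convert from UTC-5).
Carol ∩ Esperanza: 10:30-12:15, 13:45-16:30.
Carol ∩ Esperanza ∩ Idris: 11:15-11:45, 13:45-16:30.
Carol ∩ Esperanza ∩ Idris ∩ Ximena: 11:15-11:45, 14:00-16:30.
Carol ∩ Esperanza ∩ Idris ∩ Ximena ∩ Kavya: 11:15-11:45, 14:00-16:30.

11:15-11:45, 14:00-16:30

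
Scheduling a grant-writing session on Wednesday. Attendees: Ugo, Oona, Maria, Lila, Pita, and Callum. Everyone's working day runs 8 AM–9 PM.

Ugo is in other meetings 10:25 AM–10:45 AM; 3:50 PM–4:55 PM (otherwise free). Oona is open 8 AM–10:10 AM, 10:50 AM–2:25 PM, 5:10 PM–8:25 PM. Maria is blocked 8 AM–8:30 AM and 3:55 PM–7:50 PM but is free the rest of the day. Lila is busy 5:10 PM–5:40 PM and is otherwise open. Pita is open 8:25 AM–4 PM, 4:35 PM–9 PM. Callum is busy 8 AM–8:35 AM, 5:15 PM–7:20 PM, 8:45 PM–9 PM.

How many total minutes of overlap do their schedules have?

Ugo free: 08:00-10:25, 10:45-15:50, 16:55-21:00 (invert busy blocks within the working day).
Oona free: 08:00-10:10, 10:50-14:25, 17:10-20:25.
Maria free: 08:30-15:55, 19:50-21:00 (invert busy blocks within the working day).
Lila free: 08:00-17:10, 17:40-21:00 (invert busy blocks within the working day).
Pita free: 08:25-16:00, 16:35-21:00.
Callum free: 08:35-17:15, 19:20-20:45 (invert busy blocks within the working day).
Ugo ∩ Oona: 08:00-10:10, 10:50-14:25, 17:10-20:25.
Ugo ∩ Oona ∩ Maria: 08:30-10:10, 10:50-14:25, 19:50-20:25.
Ugo ∩ Oona ∩ Maria ∩ Lila: 08:30-10:10, 10:50-14:25, 19:50-20:25.
Ugo ∩ Oona ∩ Maria ∩ Lila ∩ Pita: 08:30-10:10, 10:50-14:25, 19:50-20:25.
Ugo ∩ Oona ∩ Maria ∩ Lila ∩ Pita ∩ Callum: 08:35-10:10, 10:50-14:25, 19:50-20:25.
Summing the common windows: 95 + 215 + 35 = 345 minutes.

345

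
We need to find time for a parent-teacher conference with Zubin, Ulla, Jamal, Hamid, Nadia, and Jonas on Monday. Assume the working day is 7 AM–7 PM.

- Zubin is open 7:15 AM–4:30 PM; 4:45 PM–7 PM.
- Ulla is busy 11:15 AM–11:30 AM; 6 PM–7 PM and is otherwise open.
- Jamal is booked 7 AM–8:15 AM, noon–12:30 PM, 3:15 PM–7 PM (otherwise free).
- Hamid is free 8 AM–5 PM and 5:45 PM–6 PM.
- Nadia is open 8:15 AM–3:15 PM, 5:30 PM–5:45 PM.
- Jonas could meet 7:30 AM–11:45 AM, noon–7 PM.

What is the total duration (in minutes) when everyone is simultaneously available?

Zubin free: 07:15-16:30, 16:45-19:00.
Ulla free: 07:00-11:15, 11:30-18:00 (invert busy blocks within the working day).
Jamal free: 08:15-12:00, 12:30-15:15 (invert busy blocks within the working day).
Hamid free: 08:00-17:00, 17:45-18:00.
Nadia free: 08:15-15:15, 17:30-17:45.
Jonas free: 07:30-11:45, 12:00-19:00.
Zubin ∩ Ulla: 07:15-11:15, 11:30-16:30, 16:45-18:00.
Zubin ∩ Ulla ∩ Jamal: 08:15-11:15, 11:30-12:00, 12:30-15:15.
Zubin ∩ Ulla ∩ Jamal ∩ Hamid: 08:15-11:15, 11:30-12:00, 12:30-15:15.
Zubin ∩ Ulla ∩ Jamal ∩ Hamid ∩ Nadia: 08:15-11:15, 11:30-12:00, 12:30-15:15.
Zubin ∩ Ulla ∩ Jamal ∩ Hamid ∩ Nadia ∩ Jonas: 08:15-11:15, 11:30-11:45, 12:30-15:15.
Those are the intersection windows.
Summing the common windows: 180 + 15 + 165 = 360 minutes.

360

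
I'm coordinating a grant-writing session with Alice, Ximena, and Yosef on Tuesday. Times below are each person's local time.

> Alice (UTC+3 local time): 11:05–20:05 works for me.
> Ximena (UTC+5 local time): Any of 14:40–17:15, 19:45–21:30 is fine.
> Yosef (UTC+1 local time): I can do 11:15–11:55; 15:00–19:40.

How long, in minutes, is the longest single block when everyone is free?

105

Alice in UTC: 08:05-17:05 (subtract 3h to convert from UTC+3).
Ximena in UTC: 09:40-12:15, 14:45-16:30 (subtract 5h to convert from UTC+5).
Yosef in UTC: 10:15-10:55, 14:00-18:40 (subtract 1h to convert from UTC+1).
Alice ∩ Ximena: 09:40-12:15, 14:45-16:30.
Alice ∩ Ximena ∩ Yosef: 10:15-10:55, 14:45-16:30.
The longest is 14:45-16:30 at 105 minutes.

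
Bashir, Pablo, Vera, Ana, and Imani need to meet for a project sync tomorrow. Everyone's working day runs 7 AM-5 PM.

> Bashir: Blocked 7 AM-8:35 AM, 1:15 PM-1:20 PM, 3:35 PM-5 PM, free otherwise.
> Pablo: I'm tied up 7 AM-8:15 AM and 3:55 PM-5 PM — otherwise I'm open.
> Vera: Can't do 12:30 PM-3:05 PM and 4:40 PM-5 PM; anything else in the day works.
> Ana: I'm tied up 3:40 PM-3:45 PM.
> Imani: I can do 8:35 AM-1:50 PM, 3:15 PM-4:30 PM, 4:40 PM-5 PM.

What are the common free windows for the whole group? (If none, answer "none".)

Bashir free: 08:35-13:15, 13:20-15:35 (invert busy blocks within the working day).
Pablo free: 08:15-15:55 (invert busy blocks within the working day).
Vera free: 07:00-12:30, 15:05-16:40 (invert busy blocks within the working day).
Ana free: 07:00-15:40, 15:45-17:00 (invert busy blocks within the working day).
Imani free: 08:35-13:50, 15:15-16:30, 16:40-17:00.
Bashir ∩ Pablo: 08:35-13:15, 13:20-15:35.
Bashir ∩ Pablo ∩ Vera: 08:35-12:30, 15:05-15:35.
Bashir ∩ Pablo ∩ Vera ∩ Ana: 08:35-12:30, 15:05-15:35.
Bashir ∩ Pablo ∩ Vera ∩ Ana ∩ Imani: 08:35-12:30, 15:15-15:35.

08:35-12:30, 15:15-15:35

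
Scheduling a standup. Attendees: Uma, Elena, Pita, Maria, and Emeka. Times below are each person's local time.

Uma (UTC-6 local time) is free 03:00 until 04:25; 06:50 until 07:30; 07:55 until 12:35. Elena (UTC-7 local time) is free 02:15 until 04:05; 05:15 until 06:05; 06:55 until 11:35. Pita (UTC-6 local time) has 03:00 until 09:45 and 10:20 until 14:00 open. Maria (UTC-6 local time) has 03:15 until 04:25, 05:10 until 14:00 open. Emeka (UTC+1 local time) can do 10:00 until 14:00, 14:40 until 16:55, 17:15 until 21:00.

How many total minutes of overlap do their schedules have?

Uma in UTC: 09:00-10:25, 12:50-13:30, 13:55-18:35 (add 6h to convert from UTC-6).
Elena in UTC: 09:15-11:05, 12:15-13:05, 13:55-18:35 (add 7h to convert from UTC-7).
Pita in UTC: 09:00-15:45, 16:20-20:00 (add 6h to convert from UTC-6).
Maria in UTC: 09:15-10:25, 11:10-20:00 (add 6h to convert from UTC-6).
Emeka in UTC: 09:00-13:00, 13:40-15:55, 16:15-20:00 (subtract 1h to convert from UTC+1).
Uma ∩ Elena: 09:15-10:25, 12:50-13:05, 13:55-18:35.
Uma ∩ Elena ∩ Pita: 09:15-10:25, 12:50-13:05, 13:55-15:45, 16:20-18:35.
Uma ∩ Elena ∩ Pita ∩ Maria: 09:15-10:25, 12:50-13:05, 13:55-15:45, 16:20-18:35.
Uma ∩ Elena ∩ Pita ∩ Maria ∩ Emeka: 09:15-10:25, 12:50-13:00, 13:55-15:45, 16:20-18:35.
So the common availability across everyone is 09:15-10:25, 12:50-13:00, 13:55-15:45, 16:20-18:35.
Summing the common windows: 70 + 10 + 110 + 135 = 325 minutes.

325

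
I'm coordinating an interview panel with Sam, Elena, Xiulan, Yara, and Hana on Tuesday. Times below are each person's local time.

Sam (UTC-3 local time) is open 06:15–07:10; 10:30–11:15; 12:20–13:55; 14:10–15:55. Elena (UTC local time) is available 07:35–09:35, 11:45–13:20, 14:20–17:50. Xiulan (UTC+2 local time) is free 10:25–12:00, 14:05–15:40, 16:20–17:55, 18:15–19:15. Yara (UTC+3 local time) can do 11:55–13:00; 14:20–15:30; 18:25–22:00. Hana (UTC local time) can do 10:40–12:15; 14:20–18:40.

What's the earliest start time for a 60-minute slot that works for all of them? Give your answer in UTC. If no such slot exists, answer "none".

Sam in UTC: 09:15-10:10, 13:30-14:15, 15:20-16:55, 17:10-18:55 (add 3h to convert from UTC-3).
Elena in UTC: 07:35-09:35, 11:45-13:20, 14:20-17:50.
Xiulan in UTC: 08:25-10:00, 12:05-13:40, 14:20-15:55, 16:15-17:15 (subtract 2h to convert from UTC+2).
Yara in UTC: 08:55-10:00, 11:20-12:30, 15:25-19:00 (subtract 3h to convert from UTC+3).
Hana in UTC: 10:40-12:15, 14:20-18:40.
Sam ∩ Elena: 09:15-09:35, 15:20-16:55, 17:10-17:50.
Sam ∩ Elena ∩ Xiulan: 09:15-09:35, 15:20-15:55, 16:15-16:55, 17:10-17:15.
Sam ∩ Elena ∩ Xiulan ∩ Yara: 09:15-09:35, 15:25-15:55, 16:15-16:55, 17:10-17:15.
Sam ∩ Elena ∩ Xiulan ∩ Yara ∩ Hana: 15:25-15:55, 16:15-16:55, 17:10-17:15.
No common window is at least 60 minutes long.

none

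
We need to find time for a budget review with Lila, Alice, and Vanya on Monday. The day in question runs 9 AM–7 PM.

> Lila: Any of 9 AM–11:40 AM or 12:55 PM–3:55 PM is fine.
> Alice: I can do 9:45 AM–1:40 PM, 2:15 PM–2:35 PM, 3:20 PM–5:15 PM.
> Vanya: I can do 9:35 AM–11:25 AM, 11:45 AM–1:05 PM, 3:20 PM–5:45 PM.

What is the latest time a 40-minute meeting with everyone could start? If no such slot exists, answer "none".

10:45

Lila ∩ Alice: 09:45-11:40, 12:55-13:40, 14:15-14:35, 15:20-15:55.
Lila ∩ Alice ∩ Vanya: 09:45-11:25, 12:55-13:05, 15:20-15:55.
Those are the intersection windows.
The last common window of at least 40 minutes is 09:45-11:25; a 40-minute meeting can start as late as 10:45 and still end by 11:25.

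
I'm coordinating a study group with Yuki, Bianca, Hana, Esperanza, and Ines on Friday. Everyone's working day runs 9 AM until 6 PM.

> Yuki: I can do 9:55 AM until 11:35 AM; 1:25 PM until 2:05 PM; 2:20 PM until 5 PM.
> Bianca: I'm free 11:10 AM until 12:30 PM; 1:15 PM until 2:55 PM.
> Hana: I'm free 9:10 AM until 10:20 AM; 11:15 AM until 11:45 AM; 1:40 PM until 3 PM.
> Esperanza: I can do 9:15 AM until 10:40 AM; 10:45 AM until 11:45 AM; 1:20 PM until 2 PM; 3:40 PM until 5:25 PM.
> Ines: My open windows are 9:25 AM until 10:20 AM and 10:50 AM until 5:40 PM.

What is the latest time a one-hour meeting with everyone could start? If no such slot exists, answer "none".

Yuki ∩ Bianca: 11:10-11:35, 13:25-14:05, 14:20-14:55.
Yuki ∩ Bianca ∩ Hana: 11:15-11:35, 13:40-14:05, 14:20-14:55.
Yuki ∩ Bianca ∩ Hana ∩ Esperanza: 11:15-11:35, 13:40-14:00.
Yuki ∩ Bianca ∩ Hana ∩ Esperanza ∩ Ines: 11:15-11:35, 13:40-14:00.
No common window is at least 60 minutes long.

none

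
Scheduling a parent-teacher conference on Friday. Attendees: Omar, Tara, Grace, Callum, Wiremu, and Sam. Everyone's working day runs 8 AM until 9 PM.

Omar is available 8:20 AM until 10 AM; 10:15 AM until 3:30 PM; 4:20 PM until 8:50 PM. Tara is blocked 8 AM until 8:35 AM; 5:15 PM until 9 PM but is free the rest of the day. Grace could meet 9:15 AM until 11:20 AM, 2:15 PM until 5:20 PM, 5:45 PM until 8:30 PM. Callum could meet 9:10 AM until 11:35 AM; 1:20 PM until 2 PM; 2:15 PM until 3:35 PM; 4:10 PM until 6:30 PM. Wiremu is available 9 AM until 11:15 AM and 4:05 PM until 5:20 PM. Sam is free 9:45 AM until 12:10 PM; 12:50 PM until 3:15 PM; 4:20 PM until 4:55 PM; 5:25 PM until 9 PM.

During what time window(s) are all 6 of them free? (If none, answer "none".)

09:45-10:00, 10:15-11:15, 16:20-16:55

Omar free: 08:20-10:00, 10:15-15:30, 16:20-20:50.
Tara free: 08:35-17:15 (invert busy blocks within the working day).
Grace free: 09:15-11:20, 14:15-17:20, 17:45-20:30.
Callum free: 09:10-11:35, 13:20-14:00, 14:15-15:35, 16:10-18:30.
Wiremu free: 09:00-11:15, 16:05-17:20.
Sam free: 09:45-12:10, 12:50-15:15, 16:20-16:55, 17:25-21:00.
Omar ∩ Tara: 08:35-10:00, 10:15-15:30, 16:20-17:15.
Omar ∩ Tara ∩ Grace: 09:15-10:00, 10:15-11:20, 14:15-15:30, 16:20-17:15.
Omar ∩ Tara ∩ Grace ∩ Callum: 09:15-10:00, 10:15-11:20, 14:15-15:30, 16:20-17:15.
Omar ∩ Tara ∩ Grace ∩ Callum ∩ Wiremu: 09:15-10:00, 10:15-11:15, 16:20-17:15.
Omar ∩ Tara ∩ Grace ∩ Callum ∩ Wiremu ∩ Sam: 09:45-10:00, 10:15-11:15, 16:20-16:55.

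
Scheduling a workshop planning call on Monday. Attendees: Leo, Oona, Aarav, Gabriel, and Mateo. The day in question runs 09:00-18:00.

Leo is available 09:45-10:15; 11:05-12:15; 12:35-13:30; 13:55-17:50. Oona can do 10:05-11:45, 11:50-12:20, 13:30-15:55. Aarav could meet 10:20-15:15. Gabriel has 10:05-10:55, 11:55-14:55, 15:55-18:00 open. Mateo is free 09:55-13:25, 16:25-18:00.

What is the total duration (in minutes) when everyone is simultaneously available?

Leo ∩ Oona: 10:05-10:15, 11:05-11:45, 11:50-12:15, 13:55-15:55.
Leo ∩ Oona ∩ Aarav: 11:05-11:45, 11:50-12:15, 13:55-15:15.
Leo ∩ Oona ∩ Aarav ∩ Gabriel: 11:55-12:15, 13:55-14:55.
Leo ∩ Oona ∩ Aarav ∩ Gabriel ∩ Mateo: 11:55-12:15.
That's a single block of 20 minutes.

20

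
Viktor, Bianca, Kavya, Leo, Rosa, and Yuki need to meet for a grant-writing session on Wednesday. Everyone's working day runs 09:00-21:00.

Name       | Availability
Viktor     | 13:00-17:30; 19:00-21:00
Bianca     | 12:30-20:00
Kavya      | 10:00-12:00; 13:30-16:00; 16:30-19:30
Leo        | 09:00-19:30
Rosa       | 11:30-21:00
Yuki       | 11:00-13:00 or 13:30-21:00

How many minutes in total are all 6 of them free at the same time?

Viktor ∩ Bianca: 13:00-17:30, 19:00-20:00.
Viktor ∩ Bianca ∩ Kavya: 13:30-16:00, 16:30-17:30, 19:00-19:30.
Viktor ∩ Bianca ∩ Kavya ∩ Leo: 13:30-16:00, 16:30-17:30, 19:00-19:30.
Viktor ∩ Bianca ∩ Kavya ∩ Leo ∩ Rosa: 13:30-16:00, 16:30-17:30, 19:00-19:30.
Viktor ∩ Bianca ∩ Kavya ∩ Leo ∩ Rosa ∩ Yuki: 13:30-16:00, 16:30-17:30, 19:00-19:30.
So the common availability across everyone is 13:30-16:00, 16:30-17:30, 19:00-19:30.
Summing the common windows: 150 + 60 + 30 = 240 minutes.

240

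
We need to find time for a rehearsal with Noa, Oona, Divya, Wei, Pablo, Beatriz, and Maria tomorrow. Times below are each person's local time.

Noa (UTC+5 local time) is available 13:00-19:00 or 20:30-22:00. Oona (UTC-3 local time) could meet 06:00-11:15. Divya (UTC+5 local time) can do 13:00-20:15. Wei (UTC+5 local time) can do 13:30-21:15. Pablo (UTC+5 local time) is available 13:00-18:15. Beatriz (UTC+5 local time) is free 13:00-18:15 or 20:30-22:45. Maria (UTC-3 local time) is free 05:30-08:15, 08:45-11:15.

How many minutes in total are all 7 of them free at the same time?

225

Noa in UTC: 08:00-14:00, 15:30-17:00 (subtract 5h to convert from UTC+5).
Oona in UTC: 09:00-14:15 (add 3h to convert from UTC-3).
Divya in UTC: 08:00-15:15 (subtract 5h to convert from UTC+5).
Wei in UTC: 08:30-16:15 (subtract 5h to convert from UTC+5).
Pablo in UTC: 08:00-13:15 (subtract 5h to convert from UTC+5).
Beatriz in UTC: 08:00-13:15, 15:30-17:45 (subtract 5h to convert from UTC+5).
Maria in UTC: 08:30-11:15, 11:45-14:15 (add 3h to convert from UTC-3).
Noa ∩ Oona: 09:00-14:00.
Noa ∩ Oona ∩ Divya: 09:00-14:00.
Noa ∩ Oona ∩ Divya ∩ Wei: 09:00-14:00.
Noa ∩ Oona ∩ Divya ∩ Wei ∩ Pablo: 09:00-13:15.
Noa ∩ Oona ∩ Divya ∩ Wei ∩ Pablo ∩ Beatriz: 09:00-13:15.
Noa ∩ Oona ∩ Divya ∩ Wei ∩ Pablo ∩ Beatriz ∩ Maria: 09:00-11:15, 11:45-13:15.
Those are the intersection windows.
Summing the common windows: 135 + 90 = 225 minutes.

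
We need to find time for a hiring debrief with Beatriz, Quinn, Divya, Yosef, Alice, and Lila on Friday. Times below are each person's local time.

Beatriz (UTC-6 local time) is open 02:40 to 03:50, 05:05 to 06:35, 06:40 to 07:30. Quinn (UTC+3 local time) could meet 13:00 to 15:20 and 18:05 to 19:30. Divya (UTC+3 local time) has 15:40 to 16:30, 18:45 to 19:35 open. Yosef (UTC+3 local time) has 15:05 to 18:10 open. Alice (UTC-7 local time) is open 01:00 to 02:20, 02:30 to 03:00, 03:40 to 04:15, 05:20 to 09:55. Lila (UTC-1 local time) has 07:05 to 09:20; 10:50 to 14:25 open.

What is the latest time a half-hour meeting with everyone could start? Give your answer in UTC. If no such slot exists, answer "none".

none

Beatriz in UTC: 08:40-09:50, 11:05-12:35, 12:40-13:30 (add 6h to convert from UTC-6).
Quinn in UTC: 10:00-12:20, 15:05-16:30 (subtract 3h to convert from UTC+3).
Divya in UTC: 12:40-13:30, 15:45-16:35 (subtract 3h to convert from UTC+3).
Yosef in UTC: 12:05-15:10 (subtract 3h to convert from UTC+3).
Alice in UTC: 08:00-09:20, 09:30-10:00, 10:40-11:15, 12:20-16:55 (add 7h to convert from UTC-7).
Lila in UTC: 08:05-10:20, 11:50-15:25 (add 1h to convert from UTC-1).
Beatriz ∩ Quinn: 11:05-12:20.
Beatriz ∩ Quinn ∩ Divya: ∅.
Beatriz ∩ Quinn ∩ Divya ∩ Yosef: ∅.
Beatriz ∩ Quinn ∩ Divya ∩ Yosef ∩ Alice: ∅.
Beatriz ∩ Quinn ∩ Divya ∩ Yosef ∩ Alice ∩ Lila: ∅.
There is no time when everyone is free.
No common window is at least 30 minutes long.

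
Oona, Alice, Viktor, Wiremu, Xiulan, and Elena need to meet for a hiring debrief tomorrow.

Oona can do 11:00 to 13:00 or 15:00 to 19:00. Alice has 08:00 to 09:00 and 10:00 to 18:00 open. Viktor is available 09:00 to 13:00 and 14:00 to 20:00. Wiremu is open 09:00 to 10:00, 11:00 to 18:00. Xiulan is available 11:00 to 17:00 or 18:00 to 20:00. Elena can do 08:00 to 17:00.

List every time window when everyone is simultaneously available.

Oona ∩ Alice: 11:00-13:00, 15:00-18:00.
Oona ∩ Alice ∩ Viktor: 11:00-13:00, 15:00-18:00.
Oona ∩ Alice ∩ Viktor ∩ Wiremu: 11:00-13:00, 15:00-18:00.
Oona ∩ Alice ∩ Viktor ∩ Wiremu ∩ Xiulan: 11:00-13:00, 15:00-17:00.
Oona ∩ Alice ∩ Viktor ∩ Wiremu ∩ Xiulan ∩ Elena: 11:00-13:00, 15:00-17:00.

11:00-13:00, 15:00-17:00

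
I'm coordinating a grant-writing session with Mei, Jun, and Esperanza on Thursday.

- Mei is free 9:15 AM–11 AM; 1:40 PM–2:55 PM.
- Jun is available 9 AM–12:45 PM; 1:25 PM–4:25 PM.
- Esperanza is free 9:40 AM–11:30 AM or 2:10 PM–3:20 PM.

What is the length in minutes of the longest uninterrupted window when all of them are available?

Mei ∩ Jun: 09:15-11:00, 13:40-14:55.
Mei ∩ Jun ∩ Esperanza: 09:40-11:00, 14:10-14:55.
So the common availability across everyone is 09:40-11:00, 14:10-14:55.
The longest is 09:40-11:00 at 80 minutes.

80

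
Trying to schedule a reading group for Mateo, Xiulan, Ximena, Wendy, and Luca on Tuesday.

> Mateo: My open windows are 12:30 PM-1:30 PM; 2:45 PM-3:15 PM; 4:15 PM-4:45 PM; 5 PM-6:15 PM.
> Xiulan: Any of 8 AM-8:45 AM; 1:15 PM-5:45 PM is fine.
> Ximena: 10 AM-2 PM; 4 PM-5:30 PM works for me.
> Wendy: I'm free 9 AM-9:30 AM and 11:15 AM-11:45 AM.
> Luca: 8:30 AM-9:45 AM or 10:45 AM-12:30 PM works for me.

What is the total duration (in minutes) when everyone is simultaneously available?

0

Mateo ∩ Xiulan: 13:15-13:30, 14:45-15:15, 16:15-16:45, 17:00-17:45.
Mateo ∩ Xiulan ∩ Ximena: 13:15-13:30, 16:15-16:45, 17:00-17:30.
Mateo ∩ Xiulan ∩ Ximena ∩ Wendy: ∅.
Mateo ∩ Xiulan ∩ Ximena ∩ Wendy ∩ Luca: ∅.
There is no time when everyone is free.
There is no common window, so the total is 0 minutes.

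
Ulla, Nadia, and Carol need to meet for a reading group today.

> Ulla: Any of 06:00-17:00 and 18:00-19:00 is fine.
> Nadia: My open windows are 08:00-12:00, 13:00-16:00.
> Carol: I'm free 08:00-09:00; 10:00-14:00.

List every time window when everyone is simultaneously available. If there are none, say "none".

Ulla ∩ Nadia: 08:00-12:00, 13:00-16:00.
Ulla ∩ Nadia ∩ Carol: 08:00-09:00, 10:00-12:00, 13:00-14:00.

08:00-09:00, 10:00-12:00, 13:00-14:00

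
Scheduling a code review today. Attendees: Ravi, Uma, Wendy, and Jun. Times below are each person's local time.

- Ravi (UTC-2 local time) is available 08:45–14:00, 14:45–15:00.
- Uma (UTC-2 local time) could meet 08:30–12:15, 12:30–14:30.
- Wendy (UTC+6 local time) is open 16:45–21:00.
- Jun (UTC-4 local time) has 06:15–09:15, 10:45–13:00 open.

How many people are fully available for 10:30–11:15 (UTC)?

Ravi in UTC: 10:45-16:00, 16:45-17:00 (add 2h to convert from UTC-2).
Uma in UTC: 10:30-14:15, 14:30-16:30 (add 2h to convert from UTC-2).
Wendy in UTC: 10:45-15:00 (subtract 6h to convert from UTC+6).
Jun in UTC: 10:15-13:15, 14:45-17:00 (add 4h to convert from UTC-4).
Uma and Jun can make the full 10:30-11:15 slot — that's 2.

2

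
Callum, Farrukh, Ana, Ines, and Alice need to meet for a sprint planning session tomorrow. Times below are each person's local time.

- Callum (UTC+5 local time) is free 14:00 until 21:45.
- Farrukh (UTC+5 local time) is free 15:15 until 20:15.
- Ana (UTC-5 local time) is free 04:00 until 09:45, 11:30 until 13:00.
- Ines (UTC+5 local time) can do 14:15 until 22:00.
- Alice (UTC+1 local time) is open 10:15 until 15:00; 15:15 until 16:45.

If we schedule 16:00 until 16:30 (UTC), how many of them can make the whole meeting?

Callum in UTC: 09:00-16:45 (subtract 5h to convert from UTC+5).
Farrukh in UTC: 10:15-15:15 (subtract 5h to convert from UTC+5).
Ana in UTC: 09:00-14:45, 16:30-18:00 (add 5h to convert from UTC-5).
Ines in UTC: 09:15-17:00 (subtract 5h to convert from UTC+5).
Alice in UTC: 09:15-14:00, 14:15-15:45 (subtract 1h to convert from UTC+1).
Callum and Ines can make the full 16:00-16:30 slot — that's 2.

2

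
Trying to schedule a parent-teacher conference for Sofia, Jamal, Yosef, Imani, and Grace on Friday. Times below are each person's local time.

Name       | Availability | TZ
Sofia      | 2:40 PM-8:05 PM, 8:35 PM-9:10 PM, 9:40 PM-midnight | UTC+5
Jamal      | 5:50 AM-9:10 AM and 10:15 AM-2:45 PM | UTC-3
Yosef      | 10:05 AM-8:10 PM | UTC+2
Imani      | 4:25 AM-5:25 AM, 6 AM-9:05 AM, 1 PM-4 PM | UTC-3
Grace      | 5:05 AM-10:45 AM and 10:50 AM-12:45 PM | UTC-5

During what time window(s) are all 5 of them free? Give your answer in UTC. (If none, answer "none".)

Sofia in UTC: 09:40-15:05, 15:35-16:10, 16:40-19:00 (subtract 5h to convert from UTC+5).
Jamal in UTC: 08:50-12:10, 13:15-17:45 (add 3h to convert from UTC-3).
Yosef in UTC: 08:05-18:10 (subtract 2h to convert from UTC+2).
Imani in UTC: 07:25-08:25, 09:00-12:05, 16:00-19:00 (add 3h to convert from UTC-3).
Grace in UTC: 10:05-15:45, 15:50-17:45 (add 5h to convert from UTC-5).
Sofia ∩ Jamal: 09:40-12:10, 13:15-15:05, 15:35-16:10, 16:40-17:45.
Sofia ∩ Jamal ∩ Yosef: 09:40-12:10, 13:15-15:05, 15:35-16:10, 16:40-17:45.
Sofia ∩ Jamal ∩ Yosef ∩ Imani: 09:40-12:05, 16:00-16:10, 16:40-17:45.
Sofia ∩ Jamal ∩ Yosef ∩ Imani ∩ Grace: 10:05-12:05, 16:00-16:10, 16:40-17:45.

10:05-12:05, 16:00-16:10, 16:40-17:45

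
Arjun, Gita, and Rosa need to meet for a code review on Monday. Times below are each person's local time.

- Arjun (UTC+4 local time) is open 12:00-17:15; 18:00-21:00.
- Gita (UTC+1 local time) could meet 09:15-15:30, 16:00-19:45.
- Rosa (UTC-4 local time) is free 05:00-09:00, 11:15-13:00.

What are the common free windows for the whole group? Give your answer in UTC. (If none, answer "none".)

Arjun in UTC: 08:00-13:15, 14:00-17:00 (subtract 4h to convert from UTC+4).
Gita in UTC: 08:15-14:30, 15:00-18:45 (subtract 1h to convert from UTC+1).
Rosa in UTC: 09:00-13:00, 15:15-17:00 (add 4h to convert from UTC-4).
Arjun ∩ Gita: 08:15-13:15, 14:00-14:30, 15:00-17:00.
Arjun ∩ Gita ∩ Rosa: 09:00-13:00, 15:15-17:00.
So the common availability across everyone is 09:00-13:00, 15:15-17:00.

09:00-13:00, 15:15-17:00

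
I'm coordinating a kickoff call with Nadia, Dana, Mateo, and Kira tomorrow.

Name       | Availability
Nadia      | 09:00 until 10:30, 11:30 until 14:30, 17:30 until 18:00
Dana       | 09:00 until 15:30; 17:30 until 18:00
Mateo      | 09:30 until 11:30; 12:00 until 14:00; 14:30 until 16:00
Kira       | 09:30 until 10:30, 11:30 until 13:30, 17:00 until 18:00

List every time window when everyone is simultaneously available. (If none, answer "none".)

Nadia ∩ Dana: 09:00-10:30, 11:30-14:30, 17:30-18:00.
Nadia ∩ Dana ∩ Mateo: 09:30-10:30, 12:00-14:00.
Nadia ∩ Dana ∩ Mateo ∩ Kira: 09:30-10:30, 12:00-13:30.

09:30-10:30, 12:00-13:30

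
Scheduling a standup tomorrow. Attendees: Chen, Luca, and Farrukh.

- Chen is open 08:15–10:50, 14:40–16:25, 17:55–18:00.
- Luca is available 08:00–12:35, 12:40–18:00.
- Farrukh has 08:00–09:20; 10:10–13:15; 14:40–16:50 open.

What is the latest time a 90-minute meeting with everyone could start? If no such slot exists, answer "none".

Chen ∩ Luca: 08:15-10:50, 14:40-16:25, 17:55-18:00.
Chen ∩ Luca ∩ Farrukh: 08:15-09:20, 10:10-10:50, 14:40-16:25.
The last common window of at least 90 minutes is 14:40-16:25; a 90-minute meeting can start as late as 14:55 and still end by 16:25.

14:55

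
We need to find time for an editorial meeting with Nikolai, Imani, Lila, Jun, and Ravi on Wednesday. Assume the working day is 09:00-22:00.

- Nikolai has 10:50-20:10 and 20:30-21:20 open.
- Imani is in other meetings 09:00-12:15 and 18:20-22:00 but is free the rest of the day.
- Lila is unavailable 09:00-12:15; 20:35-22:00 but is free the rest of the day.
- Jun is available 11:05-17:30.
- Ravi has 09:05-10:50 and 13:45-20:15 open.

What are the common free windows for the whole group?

Nikolai free: 10:50-20:10, 20:30-21:20.
Imani free: 12:15-18:20 (invert busy blocks within the working day).
Lila free: 12:15-20:35 (invert busy blocks within the working day).
Jun free: 11:05-17:30.
Ravi free: 09:05-10:50, 13:45-20:15.
Nikolai ∩ Imani: 12:15-18:20.
Nikolai ∩ Imani ∩ Lila: 12:15-18:20.
Nikolai ∩ Imani ∩ Lila ∩ Jun: 12:15-17:30.
Nikolai ∩ Imani ∩ Lila ∩ Jun ∩ Ravi: 13:45-17:30.

13:45-17:30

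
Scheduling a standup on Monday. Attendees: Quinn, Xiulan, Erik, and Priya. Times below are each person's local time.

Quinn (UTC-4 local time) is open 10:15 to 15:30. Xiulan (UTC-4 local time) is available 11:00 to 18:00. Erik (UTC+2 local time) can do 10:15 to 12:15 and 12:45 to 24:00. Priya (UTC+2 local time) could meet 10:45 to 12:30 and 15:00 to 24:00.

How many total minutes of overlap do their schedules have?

270

Quinn in UTC: 14:15-19:30 (add 4h to convert from UTC-4).
Xiulan in UTC: 15:00-22:00 (add 4h to convert from UTC-4).
Erik in UTC: 08:15-10:15, 10:45-22:00 (subtract 2h to convert from UTC+2).
Priya in UTC: 08:45-10:30, 13:00-22:00 (subtract 2h to convert from UTC+2).
Quinn ∩ Xiulan: 15:00-19:30.
Quinn ∩ Xiulan ∩ Erik: 15:00-19:30.
Quinn ∩ Xiulan ∩ Erik ∩ Priya: 15:00-19:30.
That's a single block of 270 minutes.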